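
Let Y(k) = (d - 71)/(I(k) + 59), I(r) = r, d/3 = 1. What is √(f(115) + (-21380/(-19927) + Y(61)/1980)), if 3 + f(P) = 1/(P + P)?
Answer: I*√1583631740892030522/907475580 ≈ 1.3867*I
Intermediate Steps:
d = 3 (d = 3*1 = 3)
f(P) = -3 + 1/(2*P) (f(P) = -3 + 1/(P + P) = -3 + 1/(2*P))
Y(k) = -68/(59 + k) (Y(k) = (3 - 71)/(k + 59) = -68/(59 + k))
√(f(115) + (-21380/(-19927) + Y(61)/1980)) = √((-3 + (½)/115) + (-21380/(-19927) - 68/(59 + 61)/1980)) = √((-3 + (½)*(1/115)) + (-21380*(-1/19927) - 68/120*(1/1980))) = √((-3 + 1/230) + (21380/19927 - 68*1/120*(1/1980))) = √(-689/230 + (21380/19927 - 17/30*1/1980)) = √(-689/230 + (21380/19927 - 17/59400)) = √(-689/230 + 1269633241/1183663800) = √(-52352871277/27224267400) = I*√1583631740892030522/907475580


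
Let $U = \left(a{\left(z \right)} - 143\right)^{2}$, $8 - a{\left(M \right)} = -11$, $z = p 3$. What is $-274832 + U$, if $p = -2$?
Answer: $-259456$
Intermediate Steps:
$z = -6$ ($z = \left(-2\right) 3 = -6$)
$a{\left(M \right)} = 19$ ($a{\left(M \right)} = 8 - -11 = 8 + 11 = 19$)
$U = 15376$ ($U = \left(19 - 143\right)^{2} = \left(-124\right)^{2} = 15376$)
$-274832 + U = -274832 + 15376 = -259456$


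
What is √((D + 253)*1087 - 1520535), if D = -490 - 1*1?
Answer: I*√1779241 ≈ 1333.9*I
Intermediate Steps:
D = -491 (D = -490 - 1 = -491)
√((D + 253)*1087 - 1520535) = √((-491 + 253)*1087 - 1520535) = √(-238*1087 - 1520535) = √(-258706 - 1520535) = √(-1779241) = I*√1779241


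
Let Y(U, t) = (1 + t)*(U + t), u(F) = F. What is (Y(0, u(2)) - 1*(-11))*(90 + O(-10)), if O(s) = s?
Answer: 1360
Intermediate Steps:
(Y(0, u(2)) - 1*(-11))*(90 + O(-10)) = ((0 + 2 + 2² + 0*2) - 1*(-11))*(90 - 10) = ((0 + 2 + 4 + 0) + 11)*80 = (6 + 11)*80 = 17*80 = 1360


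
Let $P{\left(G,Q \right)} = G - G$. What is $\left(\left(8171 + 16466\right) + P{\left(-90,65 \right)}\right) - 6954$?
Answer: $17683$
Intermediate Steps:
$P{\left(G,Q \right)} = 0$
$\left(\left(8171 + 16466\right) + P{\left(-90,65 \right)}\right) - 6954 = \left(\left(8171 + 16466\right) + 0\right) - 6954 = \left(24637 + 0\right) - 6954 = 24637 - 6954 = 17683$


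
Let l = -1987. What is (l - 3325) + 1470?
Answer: -3842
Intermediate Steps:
(l - 3325) + 1470 = (-1987 - 3325) + 1470 = -5312 + 1470 = -3842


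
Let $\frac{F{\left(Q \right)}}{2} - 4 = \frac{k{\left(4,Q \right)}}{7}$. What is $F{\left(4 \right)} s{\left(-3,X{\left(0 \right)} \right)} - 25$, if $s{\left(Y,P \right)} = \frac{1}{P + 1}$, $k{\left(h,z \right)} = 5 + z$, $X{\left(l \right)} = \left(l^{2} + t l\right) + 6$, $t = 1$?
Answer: $- \frac{1151}{49} \approx -23.49$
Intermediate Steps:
$X{\left(l \right)} = 6 + l + l^{2}$ ($X{\left(l \right)} = \left(l^{2} + 1 l\right) + 6 = \left(l^{2} + l\right) + 6 = \left(l + l^{2}\right) + 6 = 6 + l + l^{2}$)
$F{\left(Q \right)} = \frac{66}{7} + \frac{2 Q}{7}$ ($F{\left(Q \right)} = 8 + 2 \frac{5 + Q}{7} = 8 + 2 \left(5 + Q\right) \frac{1}{7} = 8 + 2 \left(\frac{5}{7} + \frac{Q}{7}\right) = 8 + \left(\frac{10}{7} + \frac{2 Q}{7}\right) = \frac{66}{7} + \frac{2 Q}{7}$)
$s{\left(Y,P \right)} = \frac{1}{1 + P}$
$F{\left(4 \right)} s{\left(-3,X{\left(0 \right)} \right)} - 25 = \frac{\frac{66}{7} + \frac{2}{7} \cdot 4}{1 + \left(6 + 0 + 0^{2}\right)} - 25 = \frac{\frac{66}{7} + \frac{8}{7}}{1 + \left(6 + 0 + 0\right)} - 25 = \frac{74}{7 \left(1 + 6\right)} - 25 = \frac{74}{7 \cdot 7} - 25 = \frac{74}{7} \cdot \frac{1}{7} - 25 = \frac{74}{49} - 25 = - \frac{1151}{49}$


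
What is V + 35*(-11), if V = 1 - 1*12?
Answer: -396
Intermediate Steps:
V = -11 (V = 1 - 12 = -11)
V + 35*(-11) = -11 + 35*(-11) = -11 - 385 = -396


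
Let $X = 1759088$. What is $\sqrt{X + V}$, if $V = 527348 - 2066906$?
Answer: $\sqrt{219530} \approx 468.54$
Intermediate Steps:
$V = -1539558$ ($V = 527348 - 2066906 = -1539558$)
$\sqrt{X + V} = \sqrt{1759088 - 1539558} = \sqrt{219530}$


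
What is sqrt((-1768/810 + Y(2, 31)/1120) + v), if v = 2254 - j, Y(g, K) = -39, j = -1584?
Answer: sqrt(974350118)/504 ≈ 61.934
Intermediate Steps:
v = 3838 (v = 2254 - 1*(-1584) = 2254 + 1584 = 3838)
sqrt((-1768/810 + Y(2, 31)/1120) + v) = sqrt((-1768/810 - 39/1120) + 3838) = sqrt((-1768*1/810 - 39*1/1120) + 3838) = sqrt((-884/405 - 39/1120) + 3838) = sqrt(-40235/18144 + 3838) = sqrt(69596437/18144) = sqrt(974350118)/504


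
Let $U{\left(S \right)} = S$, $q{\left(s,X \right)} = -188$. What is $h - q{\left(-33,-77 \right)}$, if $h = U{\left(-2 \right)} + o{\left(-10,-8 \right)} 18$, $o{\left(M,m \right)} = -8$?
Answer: $42$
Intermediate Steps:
$h = -146$ ($h = -2 - 144 = -146$)
$h - q{\left(-33,-77 \right)} = -146 - -188 = -146 + 188 = 42$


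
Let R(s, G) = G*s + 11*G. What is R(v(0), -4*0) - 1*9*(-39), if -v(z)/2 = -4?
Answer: 351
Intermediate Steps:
v(z) = 8 (v(z) = -2*(-4) = 8)
R(s, G) = 11*G + G*s
R(v(0), -4*0) - 1*9*(-39) = (-4*0)*(11 + 8) - 1*9*(-39) = 0*19 - 9*(-39) = 0 + 351 = 351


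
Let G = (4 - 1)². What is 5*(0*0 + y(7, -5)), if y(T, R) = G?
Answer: 45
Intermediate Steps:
G = 9 (G = 3² = 9)
y(T, R) = 9
5*(0*0 + y(7, -5)) = 5*(0*0 + 9) = 5*(0 + 9) = 5*9 = 45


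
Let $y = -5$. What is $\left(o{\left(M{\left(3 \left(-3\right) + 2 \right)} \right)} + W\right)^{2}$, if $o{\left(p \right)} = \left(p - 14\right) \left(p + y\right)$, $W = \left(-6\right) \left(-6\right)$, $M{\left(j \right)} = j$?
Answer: $82944$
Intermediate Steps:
$W = 36$
$o{\left(p \right)} = \left(-14 + p\right) \left(-5 + p\right)$ ($o{\left(p \right)} = \left(p - 14\right) \left(p - 5\right) = \left(-14 + p\right) \left(-5 + p\right)$)
$\left(o{\left(M{\left(3 \left(-3\right) + 2 \right)} \right)} + W\right)^{2} = \left(\left(70 + \left(3 \left(-3\right) + 2\right)^{2} - 19 \left(3 \left(-3\right) + 2\right)\right) + 36\right)^{2} = \left(\left(70 + \left(-9 + 2\right)^{2} - 19 \left(-9 + 2\right)\right) + 36\right)^{2} = \left(\left(70 + \left(-7\right)^{2} - -133\right) + 36\right)^{2} = \left(\left(70 + 49 + 133\right) + 36\right)^{2} = \left(252 + 36\right)^{2} = 288^{2} = 82944$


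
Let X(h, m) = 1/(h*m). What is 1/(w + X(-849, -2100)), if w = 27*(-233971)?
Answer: -1782900/11262966189299 ≈ -1.5830e-7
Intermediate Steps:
X(h, m) = 1/(h*m)
w = -6317217
1/(w + X(-849, -2100)) = 1/(-6317217 + 1/(-849*(-2100))) = 1/(-6317217 - 1/849*(-1/2100)) = 1/(-6317217 + 1/1782900) = 1/(-11262966189299/1782900) = -1782900/11262966189299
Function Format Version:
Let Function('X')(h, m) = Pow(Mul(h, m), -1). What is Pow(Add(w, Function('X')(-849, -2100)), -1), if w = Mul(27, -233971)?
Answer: Rational(-1782900, 11262966189299) ≈ -1.5830e-7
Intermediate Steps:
Function('X')(h, m) = Mul(Pow(h, -1), Pow(m, -1))
w = -6317217
Pow(Add(w, Function('X')(-849, -2100)), -1) = Pow(Add(-6317217, Mul(Pow(-849, -1), Pow(-2100, -1))), -1) = Pow(Add(-6317217, Mul(Rational(-1, 849), Rational(-1, 2100))), -1) = Pow(Add(-6317217, Rational(1, 1782900)), -1) = Pow(Rational(-11262966189299, 1782900), -1) = Rational(-1782900, 11262966189299)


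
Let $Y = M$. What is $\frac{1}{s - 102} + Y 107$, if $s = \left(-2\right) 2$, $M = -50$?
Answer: $- \frac{567101}{106} \approx -5350.0$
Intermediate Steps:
$Y = -50$
$s = -4$
$\frac{1}{s - 102} + Y 107 = \frac{1}{-4 - 102} - 5350 = \frac{1}{-106} - 5350 = - \frac{1}{106} - 5350 = - \frac{567101}{106}$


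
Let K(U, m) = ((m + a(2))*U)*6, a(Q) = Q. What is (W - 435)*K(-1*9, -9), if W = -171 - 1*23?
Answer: -237762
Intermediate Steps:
W = -194 (W = -171 - 23 = -194)
K(U, m) = 6*U*(2 + m) (K(U, m) = ((m + 2)*U)*6 = ((2 + m)*U)*6 = (U*(2 + m))*6 = 6*U*(2 + m))
(W - 435)*K(-1*9, -9) = (-194 - 435)*(6*(-1*9)*(2 - 9)) = -3774*(-9)*(-7) = -629*378 = -237762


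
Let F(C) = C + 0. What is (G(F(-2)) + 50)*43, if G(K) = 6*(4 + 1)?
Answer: 3440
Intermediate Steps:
F(C) = C
G(K) = 30 (G(K) = 6*5 = 30)
(G(F(-2)) + 50)*43 = (30 + 50)*43 = 80*43 = 3440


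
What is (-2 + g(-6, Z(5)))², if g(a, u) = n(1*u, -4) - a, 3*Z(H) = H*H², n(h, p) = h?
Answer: 18769/9 ≈ 2085.4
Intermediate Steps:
Z(H) = H³/3 (Z(H) = (H*H²)/3 = H³/3)
g(a, u) = u - a (g(a, u) = 1*u - a = u - a)
(-2 + g(-6, Z(5)))² = (-2 + ((⅓)*5³ - 1*(-6)))² = (-2 + ((⅓)*125 + 6))² = (-2 + (125/3 + 6))² = (-2 + 143/3)² = (137/3)² = 18769/9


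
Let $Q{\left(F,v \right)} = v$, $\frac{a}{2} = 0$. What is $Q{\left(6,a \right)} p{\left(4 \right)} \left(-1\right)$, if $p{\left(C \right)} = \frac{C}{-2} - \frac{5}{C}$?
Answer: $0$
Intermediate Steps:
$a = 0$ ($a = 2 \cdot 0 = 0$)
$p{\left(C \right)} = - \frac{5}{C} - \frac{C}{2}$ ($p{\left(C \right)} = C \left(- \frac{1}{2}\right) - \frac{5}{C} = - \frac{C}{2} - \frac{5}{C} = - \frac{5}{C} - \frac{C}{2}$)
$Q{\left(6,a \right)} p{\left(4 \right)} \left(-1\right) = 0 \left(- \frac{5}{4} - 2\right) \left(-1\right) = 0 \left(- \frac{13}{4}\right) \left(-1\right) = 0 \left(-1\right) = 0$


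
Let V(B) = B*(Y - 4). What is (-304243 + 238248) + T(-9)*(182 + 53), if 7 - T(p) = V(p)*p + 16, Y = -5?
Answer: 103205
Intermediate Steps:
V(B) = -9*B (V(B) = B*(-5 - 4) = B*(-9) = -9*B)
T(p) = -9 + 9*p**2 (T(p) = 7 - ((-9*p)*p + 16) = 7 - (-9*p**2 + 16) = 7 - (16 - 9*p**2) = 7 + (-16 + 9*p**2) = -9 + 9*p**2)
(-304243 + 238248) + T(-9)*(182 + 53) = (-304243 + 238248) + (-9 + 9*(-9)**2)*(182 + 53) = -65995 + (-9 + 9*81)*235 = -65995 + (-9 + 729)*235 = -65995 + 720*235 = -65995 + 169200 = 103205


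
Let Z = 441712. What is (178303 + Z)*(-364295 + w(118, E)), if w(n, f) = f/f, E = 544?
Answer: -225867744410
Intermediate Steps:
w(n, f) = 1
(178303 + Z)*(-364295 + w(118, E)) = (178303 + 441712)*(-364295 + 1) = 620015*(-364294) = -225867744410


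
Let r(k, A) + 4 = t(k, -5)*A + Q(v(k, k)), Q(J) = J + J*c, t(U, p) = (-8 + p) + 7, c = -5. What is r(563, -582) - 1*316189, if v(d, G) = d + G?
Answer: -317205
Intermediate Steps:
t(U, p) = -1 + p
v(d, G) = G + d
Q(J) = -4*J (Q(J) = J + J*(-5) = J - 5*J = -4*J)
r(k, A) = -4 - 8*k - 6*A (r(k, A) = -4 + ((-1 - 5)*A - 4*(k + k)) = -4 + (-6*A - 8*k) = -4 + (-8*k - 6*A) = -4 - 8*k - 6*A)
r(563, -582) - 1*316189 = (-4 - 8*563 - 6*(-582)) - 1*316189 = (-4 - 4504 + 3492) - 316189 = -1016 - 316189 = -317205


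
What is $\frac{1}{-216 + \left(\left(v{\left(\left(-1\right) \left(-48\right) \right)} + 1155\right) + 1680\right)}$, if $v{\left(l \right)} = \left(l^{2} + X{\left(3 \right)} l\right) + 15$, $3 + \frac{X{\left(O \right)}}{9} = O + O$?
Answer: $\frac{1}{6234} \approx 0.00016041$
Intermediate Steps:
$X{\left(O \right)} = -27 + 18 O$ ($X{\left(O \right)} = -27 + 9 \left(O + O\right) = -27 + 9 \cdot 2 O = -27 + 18 O$)
$v{\left(l \right)} = 15 + l^{2} + 27 l$ ($v{\left(l \right)} = \left(l^{2} + \left(-27 + 18 \cdot 3\right) l\right) + 15 = \left(l^{2} + \left(-27 + 54\right) l\right) + 15 = \left(l^{2} + 27 l\right) + 15 = 15 + l^{2} + 27 l$)
$\frac{1}{-216 + \left(\left(v{\left(\left(-1\right) \left(-48\right) \right)} + 1155\right) + 1680\right)} = \frac{1}{-216 + \left(\left(\left(15 + \left(\left(-1\right) \left(-48\right)\right)^{2} + 27 \left(\left(-1\right) \left(-48\right)\right)\right) + 1155\right) + 1680\right)} = \frac{1}{-216 + \left(\left(\left(15 + 48^{2} + 27 \cdot 48\right) + 1155\right) + 1680\right)} = \frac{1}{-216 + \left(\left(\left(15 + 2304 + 1296\right) + 1155\right) + 1680\right)} = \frac{1}{-216 + \left(\left(3615 + 1155\right) + 1680\right)} = \frac{1}{-216 + \left(4770 + 1680\right)} = \frac{1}{-216 + 6450} = \frac{1}{6234}$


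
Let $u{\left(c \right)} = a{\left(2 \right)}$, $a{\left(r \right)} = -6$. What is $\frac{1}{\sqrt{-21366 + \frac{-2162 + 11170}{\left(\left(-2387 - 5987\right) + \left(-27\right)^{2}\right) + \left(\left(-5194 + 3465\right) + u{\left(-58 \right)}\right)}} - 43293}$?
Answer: $- \frac{101522085}{4395245731427} - \frac{i \sqrt{117497449090}}{4395245731427} \approx -2.3098 \cdot 10^{-5} - 7.7989 \cdot 10^{-8} i$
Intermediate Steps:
$u{\left(c \right)} = -6$
$\frac{1}{\sqrt{-21366 + \frac{-2162 + 11170}{\left(\left(-2387 - 5987\right) + \left(-27\right)^{2}\right) + \left(\left(-5194 + 3465\right) + u{\left(-58 \right)}\right)}} - 43293} = \frac{1}{\sqrt{-21366 + \frac{-2162 + 11170}{\left(\left(-2387 - 5987\right) + \left(-27\right)^{2}\right) + \left(\left(-5194 + 3465\right) - 6\right)}} - 43293} = \frac{1}{\sqrt{-21366 + \frac{9008}{\left(-8374 + 729\right) - 1735}} - 43293} = \frac{1}{\sqrt{-21366 + \frac{9008}{-7645 - 1735}} - 43293} = \frac{1}{\sqrt{-21366 + \frac{9008}{-9380}} - 43293} = \frac{1}{\sqrt{-21366 + 9008 \left(- \frac{1}{9380}\right)} - 43293} = \frac{1}{\sqrt{-21366 - \frac{2252}{2345}} - 43293} = \frac{1}{\sqrt{- \frac{50105522}{2345}} - 43293} = \frac{1}{\frac{i \sqrt{117497449090}}{2345} - 43293} = \frac{1}{-43293 + \frac{i \sqrt{117497449090}}{2345}}$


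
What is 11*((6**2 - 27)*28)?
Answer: 2772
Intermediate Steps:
11*((6**2 - 27)*28) = 11*((36 - 27)*28) = 11*(9*28) = 11*252 = 2772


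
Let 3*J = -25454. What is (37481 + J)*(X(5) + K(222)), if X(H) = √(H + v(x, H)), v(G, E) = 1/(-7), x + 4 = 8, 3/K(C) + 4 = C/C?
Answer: -86989/3 + 12427*√238/3 ≈ 34909.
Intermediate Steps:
K(C) = -1 (K(C) = 3/(-4 + C/C) = 3/(-4 + 1) = 3/(-3) = 3*(-⅓) = -1)
x = 4 (x = -4 + 8 = 4)
J = -25454/3 (J = (⅓)*(-25454) = -25454/3 ≈ -8484.7)
v(G, E) = -⅐
X(H) = √(-⅐ + H) (X(H) = √(H - ⅐) = √(-⅐ + H))
(37481 + J)*(X(5) + K(222)) = (37481 - 25454/3)*(√(-7 + 49*5)/7 - 1) = 86989*(√(-7 + 245)/7 - 1)/3 = 86989*(√238/7 - 1)/3 = 86989*(-1 + √238/7)/3 = -86989/3 + 12427*√238/3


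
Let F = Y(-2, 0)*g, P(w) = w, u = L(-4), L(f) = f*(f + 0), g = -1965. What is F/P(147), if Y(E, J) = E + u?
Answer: -1310/7 ≈ -187.14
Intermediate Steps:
L(f) = f**2 (L(f) = f*f = f**2)
u = 16 (u = (-4)**2 = 16)
Y(E, J) = 16 + E (Y(E, J) = E + 16 = 16 + E)
F = -27510 (F = (16 - 2)*(-1965) = 14*(-1965) = -27510)
F/P(147) = -27510/147 = -27510*1/147 = -1310/7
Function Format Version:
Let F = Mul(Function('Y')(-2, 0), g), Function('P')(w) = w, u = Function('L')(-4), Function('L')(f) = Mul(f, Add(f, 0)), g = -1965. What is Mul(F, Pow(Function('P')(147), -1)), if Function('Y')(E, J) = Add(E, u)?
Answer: Rational(-1310, 7) ≈ -187.14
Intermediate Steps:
Function('L')(f) = Pow(f, 2) (Function('L')(f) = Mul(f, f) = Pow(f, 2))
u = 16 (u = Pow(-4, 2) = 16)
Function('Y')(E, J) = Add(16, E) (Function('Y')(E, J) = Add(E, 16) = Add(16, E))
F = -27510 (F = Mul(Add(16, -2), -1965) = Mul(14, -1965) = -27510)
Mul(F, Pow(Function('P')(147), -1)) = Mul(-27510, Pow(147, -1)) = Mul(-27510, Rational(1, 147)) = Rational(-1310, 7)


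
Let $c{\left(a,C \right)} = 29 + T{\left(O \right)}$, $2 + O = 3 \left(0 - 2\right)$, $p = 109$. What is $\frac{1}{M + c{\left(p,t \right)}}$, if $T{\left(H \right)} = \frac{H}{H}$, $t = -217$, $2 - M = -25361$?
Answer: $\frac{1}{25393} \approx 3.9381 \cdot 10^{-5}$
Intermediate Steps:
$M = 25363$ ($M = 2 - -25361 = 2 + 25361 = 25363$)
$O = -8$ ($O = -2 + 3 \left(0 - 2\right) = -2 + 3 \left(-2\right) = -2 - 6 = -8$)
$T{\left(H \right)} = 1$
$c{\left(a,C \right)} = 30$ ($c{\left(a,C \right)} = 29 + 1 = 30$)
$\frac{1}{M + c{\left(p,t \right)}} = \frac{1}{25363 + 30} = \frac{1}{25393}$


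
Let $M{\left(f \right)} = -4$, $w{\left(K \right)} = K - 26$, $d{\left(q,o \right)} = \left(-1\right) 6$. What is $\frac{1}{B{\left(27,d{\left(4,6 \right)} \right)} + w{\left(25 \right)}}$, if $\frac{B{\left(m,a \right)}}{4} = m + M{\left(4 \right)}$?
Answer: $\frac{1}{91} \approx 0.010989$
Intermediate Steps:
$d{\left(q,o \right)} = -6$
$w{\left(K \right)} = -26 + K$
$B{\left(m,a \right)} = -16 + 4 m$ ($B{\left(m,a \right)} = 4 \left(m - 4\right) = 4 \left(-4 + m\right) = -16 + 4 m$)
$\frac{1}{B{\left(27,d{\left(4,6 \right)} \right)} + w{\left(25 \right)}} = \frac{1}{\left(-16 + 4 \cdot 27\right) + \left(-26 + 25\right)} = \frac{1}{\left(-16 + 108\right) - 1} = \frac{1}{92 - 1} = \frac{1}{91}$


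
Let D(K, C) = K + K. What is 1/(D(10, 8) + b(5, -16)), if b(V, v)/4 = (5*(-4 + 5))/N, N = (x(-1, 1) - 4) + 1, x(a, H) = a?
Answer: 1/15 ≈ 0.066667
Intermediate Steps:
D(K, C) = 2*K
N = -4 (N = (-1 - 4) + 1 = -5 + 1 = -4)
b(V, v) = -5 (b(V, v) = 4*((5*(-4 + 5))/(-4)) = 4*((5*1)*(-¼)) = 4*(5*(-¼)) = 4*(-5/4) = -5)
1/(D(10, 8) + b(5, -16)) = 1/(2*10 - 5) = 1/(20 - 5) = 1/15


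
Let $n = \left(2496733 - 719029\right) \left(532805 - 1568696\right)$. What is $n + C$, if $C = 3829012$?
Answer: $-1841503745252$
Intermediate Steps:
$n = -1841507574264$ ($n = 1777704 \left(-1035891\right) = -1841507574264$)
$n + C = -1841507574264 + 3829012 = -1841503745252$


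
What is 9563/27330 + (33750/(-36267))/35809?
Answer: 4139467432063/11831020377330 ≈ 0.34988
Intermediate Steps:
9563/27330 + (33750/(-36267))/35809 = 9563*(1/27330) + (33750*(-1/36267))*(1/35809) = 9563/27330 - 11250/12089*1/35809 = 9563/27330 - 11250/432895001 = 4139467432063/11831020377330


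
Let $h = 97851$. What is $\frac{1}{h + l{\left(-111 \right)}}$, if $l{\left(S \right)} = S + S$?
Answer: $\frac{1}{97629} \approx 1.0243 \cdot 10^{-5}$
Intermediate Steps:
$l{\left(S \right)} = 2 S$
$\frac{1}{h + l{\left(-111 \right)}} = \frac{1}{97851 + 2 \left(-111\right)} = \frac{1}{97851 - 222} = \frac{1}{97629}$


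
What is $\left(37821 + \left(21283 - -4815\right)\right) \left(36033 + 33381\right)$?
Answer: $4436873466$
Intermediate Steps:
$\left(37821 + \left(21283 - -4815\right)\right) \left(36033 + 33381\right) = \left(37821 + \left(21283 + 4815\right)\right) 69414 = \left(37821 + 26098\right) 69414 = 63919 \cdot 69414 = 4436873466$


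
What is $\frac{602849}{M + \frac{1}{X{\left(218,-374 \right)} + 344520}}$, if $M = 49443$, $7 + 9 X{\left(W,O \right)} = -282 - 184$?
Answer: $\frac{1868956689743}{153283534710} \approx 12.193$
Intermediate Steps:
$X{\left(W,O \right)} = - \frac{473}{9}$ ($X{\left(W,O \right)} = - \frac{7}{9} + \frac{-282 - 184}{9} = - \frac{7}{9} + \frac{1}{9} \left(-466\right) = - \frac{7}{9} - \frac{466}{9} = - \frac{473}{9}$)
$\frac{602849}{M + \frac{1}{X{\left(218,-374 \right)} + 344520}} = \frac{602849}{49443 + \frac{1}{- \frac{473}{9} + 344520}} = \frac{602849}{49443 + \frac{1}{\frac{3100207}{9}}} = \frac{602849}{49443 + \frac{9}{3100207}} = \frac{602849}{\frac{153283534710}{3100207}} = 602849 \cdot \frac{3100207}{153283534710} = \frac{1868956689743}{153283534710}$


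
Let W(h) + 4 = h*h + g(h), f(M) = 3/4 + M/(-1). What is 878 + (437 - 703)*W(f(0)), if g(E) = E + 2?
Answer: 8487/8 ≈ 1060.9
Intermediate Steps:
g(E) = 2 + E
f(M) = ¾ - M (f(M) = 3*(¼) + M*(-1) = ¾ - M)
W(h) = -2 + h + h² (W(h) = -4 + (h*h + (2 + h)) = -4 + (h² + (2 + h)) = -4 + (2 + h + h²) = -2 + h + h²)
878 + (437 - 703)*W(f(0)) = 878 + (437 - 703)*(-2 + (¾ - 1*0) + (¾ - 1*0)²) = 878 - 266*(-2 + (¾ + 0) + (¾ + 0)²) = 878 - 266*(-2 + ¾ + (¾)²) = 878 - 266*(-2 + ¾ + 9/16) = 878 - 266*(-11/16) = 878 + 1463/8 = 8487/8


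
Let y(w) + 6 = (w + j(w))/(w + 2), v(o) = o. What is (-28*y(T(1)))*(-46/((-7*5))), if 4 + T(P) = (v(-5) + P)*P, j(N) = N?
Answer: 368/3 ≈ 122.67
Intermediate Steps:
T(P) = -4 + P*(-5 + P) (T(P) = -4 + (-5 + P)*P = -4 + P*(-5 + P))
y(w) = -6 + 2*w/(2 + w) (y(w) = -6 + (w + w)/(w + 2) = -6 + (2*w)/(2 + w) = -6 + 2*w/(2 + w))
(-28*y(T(1)))*(-46/((-7*5))) = (-112*(-3 - (-4 + 1² - 5*1))/(2 + (-4 + 1² - 5*1)))*(-46/((-7*5))) = (-112*(-3 - (-4 + 1 - 5))/(2 + (-4 + 1 - 5)))*(-46/(-35)) = (-112*(-3 - 1*(-8))/(2 - 8))*(-46*(-1/35)) = -112*(-3 + 8)/(-6)*(46/35) = -112*(-1)*5/6*(46/35) = -28*(-10/3)*(46/35) = (280/3)*(46/35) = 368/3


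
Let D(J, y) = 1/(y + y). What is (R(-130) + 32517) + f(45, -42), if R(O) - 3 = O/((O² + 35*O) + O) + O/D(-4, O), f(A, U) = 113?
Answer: 6244701/94 ≈ 66433.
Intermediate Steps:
D(J, y) = 1/(2*y)
R(O) = 3 + 2*O² + O/(O² + 36*O) (R(O) = 3 + (O/((O² + 35*O) + O) + O/((1/(2*O)))) = 3 + (O/(O² + 36*O) + O*(2*O)) = 3 + (O/(O² + 36*O) + 2*O²) = 3 + (2*O² + O/(O² + 36*O)) = 3 + 2*O² + O/(O² + 36*O))
(R(-130) + 32517) + f(45, -42) = ((109 - 130*(3 + 2*(-130)² + 72*(-130)))/(36 - 130) + 32517) + 113 = ((109 - 130*(3 + 2*16900 - 9360))/(-94) + 32517) + 113 = (-(109 - 130*(3 + 33800 - 9360))/94 + 32517) + 113 = (-(109 - 130*24443)/94 + 32517) + 113 = (-(109 - 3177590)/94 + 32517) + 113 = (-1/94*(-3177481) + 32517) + 113 = (3177481/94 + 32517) + 113 = 6234079/94 + 113 = 6244701/94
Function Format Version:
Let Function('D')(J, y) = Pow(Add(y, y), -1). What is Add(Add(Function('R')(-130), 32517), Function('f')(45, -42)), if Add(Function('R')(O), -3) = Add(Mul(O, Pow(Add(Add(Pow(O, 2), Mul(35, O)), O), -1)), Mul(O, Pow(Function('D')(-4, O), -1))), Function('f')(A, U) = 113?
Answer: Rational(6244701, 94) ≈ 66433.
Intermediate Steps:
Function('D')(J, y) = Mul(Rational(1, 2), Pow(y, -1)) (Function('D')(J, y) = Pow(Mul(2, y), -1) = Mul(Rational(1, 2), Pow(y, -1)))
Function('R')(O) = Add(3, Mul(2, Pow(O, 2)), Mul(O, Pow(Add(Pow(O, 2), Mul(36, O)), -1))) (Function('R')(O) = Add(3, Add(Mul(O, Pow(Add(Add(Pow(O, 2), Mul(35, O)), O), -1)), Mul(O, Pow(Mul(Rational(1, 2), Pow(O, -1)), -1)))) = Add(3, Add(Mul(O, Pow(Add(Pow(O, 2), Mul(36, O)), -1)), Mul(O, Mul(2, O)))) = Add(3, Add(Mul(O, Pow(Add(Pow(O, 2), Mul(36, O)), -1)), Mul(2, Pow(O, 2)))) = Add(3, Add(Mul(2, Pow(O, 2)), Mul(O, Pow(Add(Pow(O, 2), Mul(36, O)), -1)))) = Add(3, Mul(2, Pow(O, 2)), Mul(O, Pow(Add(Pow(O, 2), Mul(36, O)), -1))))
Add(Add(Function('R')(-130), 32517), Function('f')(45, -42)) = Add(Add(Mul(Pow(Add(36, -130), -1), Add(109, Mul(-130, Add(3, Mul(2, Pow(-130, 2)), Mul(72, -130))))), 32517), 113) = Add(Add(Mul(Pow(-94, -1), Add(109, Mul(-130, Add(3, Mul(2, 16900), -9360)))), 32517), 113) = Add(Add(Mul(Rational(-1, 94), Add(109, Mul(-130, Add(3, 33800, -9360)))), 32517), 113) = Add(Add(Mul(Rational(-1, 94), Add(109, Mul(-130, 24443))), 32517), 113) = Add(Add(Mul(Rational(-1, 94), Add(109, -3177590)), 32517), 113) = Add(Add(Mul(Rational(-1, 94), -3177481), 32517), 113) = Add(Add(Rational(3177481, 94), 32517), 113) = Add(Rational(6234079, 94), 113) = Rational(6244701, 94)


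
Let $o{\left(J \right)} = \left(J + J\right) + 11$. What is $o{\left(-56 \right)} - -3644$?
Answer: $3543$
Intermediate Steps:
$o{\left(J \right)} = 11 + 2 J$ ($o{\left(J \right)} = 2 J + 11 = 11 + 2 J$)
$o{\left(-56 \right)} - -3644 = \left(11 + 2 \left(-56\right)\right) - -3644 = \left(11 - 112\right) + 3644 = -101 + 3644 = 3543$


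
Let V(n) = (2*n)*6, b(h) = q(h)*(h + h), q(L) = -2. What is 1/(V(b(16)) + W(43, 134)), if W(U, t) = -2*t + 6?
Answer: -1/1030 ≈ -0.00097087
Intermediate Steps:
W(U, t) = 6 - 2*t
b(h) = -4*h (b(h) = -2*(h + h) = -4*h)
V(n) = 12*n
1/(V(b(16)) + W(43, 134)) = 1/(12*(-4*16) + (6 - 2*134)) = 1/(12*(-64) + (6 - 268)) = 1/(-768 - 262) = 1/(-1030) = -1/1030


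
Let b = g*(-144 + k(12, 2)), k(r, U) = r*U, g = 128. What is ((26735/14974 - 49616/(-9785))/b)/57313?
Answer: -334850653/42995377022310400 ≈ -7.7881e-9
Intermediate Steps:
k(r, U) = U*r
b = -15360 (b = 128*(-144 + 2*12) = 128*(-144 + 24) = 128*(-120) = -15360)
((26735/14974 - 49616/(-9785))/b)/57313 = ((26735/14974 - 49616/(-9785))/(-15360))/57313 = ((26735*(1/14974) - 49616*(-1/9785))*(-1/15360))*(1/57313) = ((26735/14974 + 49616/9785)*(-1/15360))*(1/57313) = ((1004551959/146520590)*(-1/15360))*(1/57313) = -334850653/750185420800*1/57313 = -334850653/42995377022310400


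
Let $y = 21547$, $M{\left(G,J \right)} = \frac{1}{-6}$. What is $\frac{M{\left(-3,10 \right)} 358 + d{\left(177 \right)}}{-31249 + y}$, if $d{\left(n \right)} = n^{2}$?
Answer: $- \frac{4264}{1323} \approx -3.223$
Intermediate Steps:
$M{\left(G,J \right)} = - \frac{1}{6}$
$\frac{M{\left(-3,10 \right)} 358 + d{\left(177 \right)}}{-31249 + y} = \frac{\left(- \frac{1}{6}\right) 358 + 177^{2}}{-31249 + 21547} = \frac{- \frac{179}{3} + 31329}{-9702} = \frac{93808}{3} \left(- \frac{1}{9702}\right) = - \frac{4264}{1323}$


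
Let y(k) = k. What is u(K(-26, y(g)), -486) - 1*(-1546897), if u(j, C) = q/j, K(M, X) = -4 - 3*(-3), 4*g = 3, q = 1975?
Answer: 1547292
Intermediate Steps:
g = ¾ (g = (¼)*3 = ¾ ≈ 0.75000)
K(M, X) = 5 (K(M, X) = -4 + 9 = 5)
u(j, C) = 1975/j
u(K(-26, y(g)), -486) - 1*(-1546897) = 1975/5 - 1*(-1546897) = 1975*(⅕) + 1546897 = 395 + 1546897 = 1547292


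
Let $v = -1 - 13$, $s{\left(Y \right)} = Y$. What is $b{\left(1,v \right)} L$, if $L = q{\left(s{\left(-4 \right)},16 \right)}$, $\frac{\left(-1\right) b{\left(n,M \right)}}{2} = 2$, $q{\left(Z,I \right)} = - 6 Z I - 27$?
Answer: $-1428$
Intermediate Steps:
$q{\left(Z,I \right)} = -27 - 6 I Z$ ($q{\left(Z,I \right)} = - 6 I Z - 27 = -27 - 6 I Z$)
$v = -14$
$b{\left(n,M \right)} = -4$ ($b{\left(n,M \right)} = \left(-2\right) 2 = -4$)
$L = 357$ ($L = -27 - 96 \left(-4\right) = -27 + 384 = 357$)
$b{\left(1,v \right)} L = \left(-4\right) 357 = -1428$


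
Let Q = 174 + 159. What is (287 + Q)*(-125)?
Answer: -77500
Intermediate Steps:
Q = 333
(287 + Q)*(-125) = (287 + 333)*(-125) = 620*(-125) = -77500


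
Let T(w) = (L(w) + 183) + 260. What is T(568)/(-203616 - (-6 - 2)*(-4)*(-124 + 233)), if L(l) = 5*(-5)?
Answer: -209/103552 ≈ -0.0020183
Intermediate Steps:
L(l) = -25
T(w) = 418 (T(w) = (-25 + 183) + 260 = 158 + 260 = 418)
T(568)/(-203616 - (-6 - 2)*(-4)*(-124 + 233)) = 418/(-203616 - (-6 - 2)*(-4)*(-124 + 233)) = 418/(-203616 - (-8*(-4))*109) = 418/(-203616 - 32*109) = 418/(-203616 - 1*3488) = 418/(-203616 - 3488) = 418/(-207104) = 418*(-1/207104) = -209/103552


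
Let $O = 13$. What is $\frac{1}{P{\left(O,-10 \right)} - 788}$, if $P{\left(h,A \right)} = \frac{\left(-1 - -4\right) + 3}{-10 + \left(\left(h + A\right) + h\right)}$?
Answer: $- \frac{1}{787} \approx -0.0012706$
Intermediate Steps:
$P{\left(h,A \right)} = \frac{6}{-10 + A + 2 h}$ ($P{\left(h,A \right)} = \frac{\left(-1 + 4\right) + 3}{-10 + \left(\left(A + h\right) + h\right)} = \frac{3 + 3}{-10 + \left(A + 2 h\right)} = \frac{6}{-10 + A + 2 h}$)
$\frac{1}{P{\left(O,-10 \right)} - 788} = \frac{1}{\frac{6}{-10 - 10 + 2 \cdot 13} - 788} = \frac{1}{\frac{6}{-10 - 10 + 26} - 788} = \frac{1}{\frac{6}{6} - 788} = \frac{1}{6 \cdot \frac{1}{6} - 788} = \frac{1}{1 - 788} = \frac{1}{-787} = - \frac{1}{787}$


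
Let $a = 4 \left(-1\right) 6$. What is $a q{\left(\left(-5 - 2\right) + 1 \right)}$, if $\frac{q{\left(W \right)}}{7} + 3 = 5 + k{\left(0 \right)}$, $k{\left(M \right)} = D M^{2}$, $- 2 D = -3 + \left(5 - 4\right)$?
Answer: $-336$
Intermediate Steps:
$D = 1$ ($D = - \frac{-3 + \left(5 - 4\right)}{2} = - \frac{-3 + 1}{2} = \left(- \frac{1}{2}\right) \left(-2\right) = 1$)
$a = -24$ ($a = \left(-4\right) 6 = -24$)
$k{\left(M \right)} = M^{2}$ ($k{\left(M \right)} = 1 M^{2} = M^{2}$)
$q{\left(W \right)} = 14$ ($q{\left(W \right)} = -21 + 7 \left(5 + 0^{2}\right) = -21 + 7 \left(5 + 0\right) = -21 + 7 \cdot 5 = -21 + 35 = 14$)
$a q{\left(\left(-5 - 2\right) + 1 \right)} = \left(-24\right) 14 = -336$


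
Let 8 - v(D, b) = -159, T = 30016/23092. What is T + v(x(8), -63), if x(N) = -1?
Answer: 971595/5773 ≈ 168.30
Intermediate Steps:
T = 7504/5773 (T = 30016*(1/23092) = 7504/5773 ≈ 1.2998)
v(D, b) = 167 (v(D, b) = 8 - 1*(-159) = 8 + 159 = 167)
T + v(x(8), -63) = 7504/5773 + 167 = 971595/5773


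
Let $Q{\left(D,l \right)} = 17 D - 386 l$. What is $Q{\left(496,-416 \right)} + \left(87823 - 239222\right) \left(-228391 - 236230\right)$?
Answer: $70343323787$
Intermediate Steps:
$Q{\left(D,l \right)} = - 386 l + 17 D$
$Q{\left(496,-416 \right)} + \left(87823 - 239222\right) \left(-228391 - 236230\right) = \left(\left(-386\right) \left(-416\right) + 17 \cdot 496\right) + \left(87823 - 239222\right) \left(-228391 - 236230\right) = \left(160576 + 8432\right) - -70343154779 = 169008 + 70343154779 = 70343323787$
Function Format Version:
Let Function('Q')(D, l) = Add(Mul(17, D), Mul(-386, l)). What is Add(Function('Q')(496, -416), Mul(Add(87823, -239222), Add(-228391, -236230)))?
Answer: 70343323787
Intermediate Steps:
Function('Q')(D, l) = Add(Mul(-386, l), Mul(17, D))
Add(Function('Q')(496, -416), Mul(Add(87823, -239222), Add(-228391, -236230))) = Add(Add(Mul(-386, -416), Mul(17, 496)), Mul(Add(87823, -239222), Add(-228391, -236230))) = Add(Add(160576, 8432), Mul(-151399, -464621)) = Add(169008, 70343154779) = 70343323787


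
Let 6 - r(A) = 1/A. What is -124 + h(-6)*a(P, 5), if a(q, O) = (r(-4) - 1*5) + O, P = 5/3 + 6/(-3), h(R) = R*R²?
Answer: -1474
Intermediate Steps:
h(R) = R³
P = -⅓ (P = 5*(⅓) + 6*(-⅓) = 5/3 - 2 = -⅓ ≈ -0.33333)
r(A) = 6 - 1/A
a(q, O) = 5/4 + O (a(q, O) = ((6 - 1/(-4)) - 1*5) + O = ((6 - 1*(-¼)) - 5) + O = ((6 + ¼) - 5) + O = (25/4 - 5) + O = 5/4 + O)
-124 + h(-6)*a(P, 5) = -124 + (-6)³*(5/4 + 5) = -124 - 216*25/4 = -124 - 1350 = -1474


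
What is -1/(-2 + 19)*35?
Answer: -35/17 ≈ -2.0588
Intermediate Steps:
-1/(-2 + 19)*35 = -1/17*35 = -35/17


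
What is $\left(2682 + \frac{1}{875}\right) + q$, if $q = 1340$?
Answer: $\frac{3519251}{875} \approx 4022.0$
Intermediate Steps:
$\left(2682 + \frac{1}{875}\right) + q = \left(2682 + \frac{1}{875}\right) + 1340 = \frac{2346751}{875} + 1340 = \frac{3519251}{875}$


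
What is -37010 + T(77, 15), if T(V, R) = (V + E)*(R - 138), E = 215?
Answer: -72926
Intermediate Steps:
T(V, R) = (-138 + R)*(215 + V) (T(V, R) = (V + 215)*(R - 138) = (215 + V)*(-138 + R) = (-138 + R)*(215 + V))
-37010 + T(77, 15) = -37010 + (-29670 - 138*77 + 215*15 + 15*77) = -37010 + (-29670 - 10626 + 3225 + 1155) = -37010 - 35916 = -72926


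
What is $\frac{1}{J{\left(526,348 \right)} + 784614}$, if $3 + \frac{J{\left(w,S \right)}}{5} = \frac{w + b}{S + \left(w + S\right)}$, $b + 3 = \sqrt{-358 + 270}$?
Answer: $\frac{1171632328646}{919264060639805849} - \frac{12220 i \sqrt{22}}{919264060639805849} \approx 1.2745 \cdot 10^{-6} - 6.2351 \cdot 10^{-14} i$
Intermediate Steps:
$b = -3 + 2 i \sqrt{22}$ ($b = -3 + \sqrt{-358 + 270} = -3 + \sqrt{-88} = -3 + 2 i \sqrt{22} \approx -3.0 + 9.3808 i$)
$J{\left(w,S \right)} = -15 + \frac{5 \left(-3 + w + 2 i \sqrt{22}\right)}{w + 2 S}$ ($J{\left(w,S \right)} = -15 + 5 \frac{w - \left(3 - 2 i \sqrt{22}\right)}{S + \left(w + S\right)} = -15 + 5 \frac{-3 + w + 2 i \sqrt{22}}{S + \left(S + w\right)} = -15 + 5 \frac{-3 + w + 2 i \sqrt{22}}{w + 2 S} = -15 + \frac{5 \left(-3 + w + 2 i \sqrt{22}\right)}{w + 2 S}$)
$\frac{1}{J{\left(526,348 \right)} + 784614} = \frac{1}{\frac{5 \left(-3 - 2088 - 1052 + 2 i \sqrt{22}\right)}{526 + 2 \cdot 348} + 784614} = \frac{1}{\frac{5 \left(-3 - 2088 - 1052 + 2 i \sqrt{22}\right)}{526 + 696} + 784614} = \frac{1}{\frac{5 \left(-3143 + 2 i \sqrt{22}\right)}{1222} + 784614} = \frac{1}{5 \cdot \frac{1}{1222} \left(-3143 + 2 i \sqrt{22}\right) + 784614} = \frac{1}{\left(- \frac{15715}{1222} + \frac{5 i \sqrt{22}}{611}\right) + 784614} = \frac{1}{\frac{958782593}{1222} + \frac{5 i \sqrt{22}}{611}}$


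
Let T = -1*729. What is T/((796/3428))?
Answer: -624753/199 ≈ -3139.5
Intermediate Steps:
T = -729
T/((796/3428)) = -729/(796/3428) = -729/(796*(1/3428)) = -729/199/857 = -729*857/199 = -624753/199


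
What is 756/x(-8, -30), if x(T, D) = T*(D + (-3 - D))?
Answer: 63/2 ≈ 31.500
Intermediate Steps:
x(T, D) = -3*T (x(T, D) = T*(-3) = -3*T)
756/x(-8, -30) = 756/((-3*(-8))) = 756/24 = 756*(1/24) = 63/2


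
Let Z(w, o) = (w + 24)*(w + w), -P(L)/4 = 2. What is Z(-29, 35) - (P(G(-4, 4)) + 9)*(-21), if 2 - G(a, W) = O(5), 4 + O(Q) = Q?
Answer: 311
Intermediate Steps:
O(Q) = -4 + Q
G(a, W) = 1 (G(a, W) = 2 - (-4 + 5) = 2 - 1*1 = 2 - 1 = 1)
P(L) = -8 (P(L) = -4*2 = -8)
Z(w, o) = 2*w*(24 + w) (Z(w, o) = (24 + w)*(2*w) = 2*w*(24 + w))
Z(-29, 35) - (P(G(-4, 4)) + 9)*(-21) = 2*(-29)*(24 - 29) - (-8 + 9)*(-21) = 2*(-29)*(-5) - (-21) = 290 - 1*(-21) = 290 + 21 = 311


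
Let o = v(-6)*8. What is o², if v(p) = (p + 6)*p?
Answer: 0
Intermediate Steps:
v(p) = p*(6 + p) (v(p) = (6 + p)*p = p*(6 + p))
o = 0 (o = -6*(6 - 6)*8 = -6*0*8 = 0*8 = 0)
o² = 0² = 0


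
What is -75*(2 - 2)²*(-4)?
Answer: 0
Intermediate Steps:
-75*(2 - 2)²*(-4) = -75*0²*(-4) = -75*0*(-4) = 0*(-4) = 0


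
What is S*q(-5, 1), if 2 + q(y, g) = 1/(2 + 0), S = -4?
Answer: 6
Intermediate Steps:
q(y, g) = -3/2 (q(y, g) = -2 + 1/(2 + 0) = -2 + 1/2 = -2 + ½ = -3/2)
S*q(-5, 1) = -4*(-3/2) = 6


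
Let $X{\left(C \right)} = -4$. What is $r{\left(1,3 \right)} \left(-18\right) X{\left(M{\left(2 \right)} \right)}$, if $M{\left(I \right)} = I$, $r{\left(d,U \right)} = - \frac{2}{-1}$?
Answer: $144$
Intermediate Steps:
$r{\left(d,U \right)} = 2$ ($r{\left(d,U \right)} = \left(-2\right) \left(-1\right) = 2$)
$r{\left(1,3 \right)} \left(-18\right) X{\left(M{\left(2 \right)} \right)} = 2 \left(-18\right) \left(-4\right) = \left(-36\right) \left(-4\right) = 144$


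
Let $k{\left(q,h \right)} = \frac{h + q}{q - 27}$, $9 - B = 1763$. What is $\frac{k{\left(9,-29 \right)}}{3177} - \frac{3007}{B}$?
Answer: $\frac{85996691}{50152122} \approx 1.7147$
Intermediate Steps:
$B = -1754$ ($B = 9 - 1763 = -1754$)
$k{\left(q,h \right)} = \frac{h + q}{-27 + q}$
$\frac{k{\left(9,-29 \right)}}{3177} - \frac{3007}{B} = \frac{\frac{1}{-27 + 9} \left(-29 + 9\right)}{3177} - \frac{3007}{-1754} = \frac{1}{-18} \left(-20\right) \frac{1}{3177} - - \frac{3007}{1754} = \left(- \frac{1}{18}\right) \left(-20\right) \frac{1}{3177} + \frac{3007}{1754} = \frac{10}{9} \cdot \frac{1}{3177} + \frac{3007}{1754} = \frac{10}{28593} + \frac{3007}{1754} = \frac{85996691}{50152122}$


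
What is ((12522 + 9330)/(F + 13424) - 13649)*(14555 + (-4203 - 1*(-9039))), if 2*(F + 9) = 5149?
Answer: -8462962800797/31979 ≈ -2.6464e+8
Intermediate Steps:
F = 5131/2 (F = -9 + (½)*5149 = -9 + 5149/2 = 5131/2 ≈ 2565.5)
((12522 + 9330)/(F + 13424) - 13649)*(14555 + (-4203 - 1*(-9039))) = ((12522 + 9330)/(5131/2 + 13424) - 13649)*(14555 + (-4203 - 1*(-9039))) = (21852/(31979/2) - 13649)*(14555 + (-4203 + 9039)) = (21852*(2/31979) - 13649)*(14555 + 4836) = (43704/31979 - 13649)*19391 = -436437667/31979*19391 = -8462962800797/31979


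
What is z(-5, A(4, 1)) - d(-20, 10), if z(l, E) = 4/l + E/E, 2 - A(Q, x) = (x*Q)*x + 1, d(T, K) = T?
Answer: 101/5 ≈ 20.200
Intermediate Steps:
A(Q, x) = 1 - Q*x² (A(Q, x) = 2 - ((x*Q)*x + 1) = 2 - ((Q*x)*x + 1) = 2 - (Q*x² + 1) = 2 - (1 + Q*x²) = 2 + (-1 - Q*x²) = 1 - Q*x²)
z(l, E) = 1 + 4/l (z(l, E) = 4/l + 1 = 1 + 4/l)
z(-5, A(4, 1)) - d(-20, 10) = (4 - 5)/(-5) - 1*(-20) = -⅕*(-1) + 20 = ⅕ + 20 = 101/5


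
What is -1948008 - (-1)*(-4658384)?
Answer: -6606392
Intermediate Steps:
-1948008 - (-1)*(-4658384) = -1948008 - 1*4658384 = -1948008 - 4658384 = -6606392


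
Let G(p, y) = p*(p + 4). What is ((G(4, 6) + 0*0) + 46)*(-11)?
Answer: -858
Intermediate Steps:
G(p, y) = p*(4 + p)
((G(4, 6) + 0*0) + 46)*(-11) = ((4*(4 + 4) + 0*0) + 46)*(-11) = ((4*8 + 0) + 46)*(-11) = ((32 + 0) + 46)*(-11) = (32 + 46)*(-11) = 78*(-11) = -858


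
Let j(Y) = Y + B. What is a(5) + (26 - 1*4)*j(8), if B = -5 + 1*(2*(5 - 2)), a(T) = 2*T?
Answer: 208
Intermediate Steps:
B = 1 (B = -5 + 1*(2*3) = -5 + 1*6 = -5 + 6 = 1)
j(Y) = 1 + Y (j(Y) = Y + 1 = 1 + Y)
a(5) + (26 - 1*4)*j(8) = 2*5 + (26 - 1*4)*(1 + 8) = 10 + (26 - 4)*9 = 10 + 22*9 = 10 + 198 = 208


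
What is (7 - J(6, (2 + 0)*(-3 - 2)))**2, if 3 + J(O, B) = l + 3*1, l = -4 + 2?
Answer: 81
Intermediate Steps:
l = -2
J(O, B) = -2 (J(O, B) = -3 + (-2 + 3*1) = -3 + (-2 + 3) = -3 + 1 = -2)
(7 - J(6, (2 + 0)*(-3 - 2)))**2 = (7 - 1*(-2))**2 = (7 + 2)**2 = 9**2 = 81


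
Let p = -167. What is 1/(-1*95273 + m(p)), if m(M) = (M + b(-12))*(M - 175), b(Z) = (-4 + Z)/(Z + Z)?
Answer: -1/38387 ≈ -2.6050e-5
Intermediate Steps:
b(Z) = (-4 + Z)/(2*Z) (b(Z) = (-4 + Z)/((2*Z)) = (-4 + Z)*(1/(2*Z)) = (-4 + Z)/(2*Z))
m(M) = (-175 + M)*(⅔ + M) (m(M) = (M + (½)*(-4 - 12)/(-12))*(M - 175) = (M + (½)*(-1/12)*(-16))*(-175 + M) = (M + ⅔)*(-175 + M) = (⅔ + M)*(-175 + M) = (-175 + M)*(⅔ + M))
1/(-1*95273 + m(p)) = 1/(-1*95273 + (-350/3 + (-167)² - 523/3*(-167))) = 1/(-95273 + (-350/3 + 27889 + 87341/3)) = 1/(-95273 + 56886) = 1/(-38387) = -1/38387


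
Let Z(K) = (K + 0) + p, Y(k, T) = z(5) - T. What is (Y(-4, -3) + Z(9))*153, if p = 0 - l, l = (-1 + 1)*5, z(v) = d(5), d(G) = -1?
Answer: 1683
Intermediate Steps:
z(v) = -1
l = 0 (l = 0*5 = 0)
Y(k, T) = -1 - T
p = 0 (p = 0 - 1*0 = 0 + 0 = 0)
Z(K) = K (Z(K) = (K + 0) + 0 = K + 0 = K)
(Y(-4, -3) + Z(9))*153 = ((-1 - 1*(-3)) + 9)*153 = ((-1 + 3) + 9)*153 = (2 + 9)*153 = 11*153 = 1683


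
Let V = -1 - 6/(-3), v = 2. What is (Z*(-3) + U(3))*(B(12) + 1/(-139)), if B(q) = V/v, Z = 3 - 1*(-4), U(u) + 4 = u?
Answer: -1507/139 ≈ -10.842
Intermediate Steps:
U(u) = -4 + u
Z = 7 (Z = 3 + 4 = 7)
V = 1 (V = -1 - 6*(-⅓) = -1 + 2 = 1)
B(q) = ½ (B(q) = 1/2 = 1*(½) = ½)
(Z*(-3) + U(3))*(B(12) + 1/(-139)) = (7*(-3) + (-4 + 3))*(½ + 1/(-139)) = (-21 - 1)*(½ - 1/139) = -22*137/278 = -1507/139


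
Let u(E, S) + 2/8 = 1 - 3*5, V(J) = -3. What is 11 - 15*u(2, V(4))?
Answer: 899/4 ≈ 224.75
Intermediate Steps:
u(E, S) = -57/4 (u(E, S) = -¼ + (1 - 3*5) = -¼ + (1 - 15) = -¼ - 14 = -57/4)
11 - 15*u(2, V(4)) = 11 - 15*(-57/4) = 11 + 855/4 = 899/4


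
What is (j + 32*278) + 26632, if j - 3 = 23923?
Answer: 59454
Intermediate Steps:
j = 23926 (j = 3 + 23923 = 23926)
(j + 32*278) + 26632 = (23926 + 32*278) + 26632 = (23926 + 8896) + 26632 = 32822 + 26632 = 59454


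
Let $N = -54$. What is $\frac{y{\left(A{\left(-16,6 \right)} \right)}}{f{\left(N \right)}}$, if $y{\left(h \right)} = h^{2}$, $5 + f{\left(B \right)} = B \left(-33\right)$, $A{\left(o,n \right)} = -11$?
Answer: $\frac{121}{1777} \approx 0.068092$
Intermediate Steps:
$f{\left(B \right)} = -5 - 33 B$ ($f{\left(B \right)} = -5 + B \left(-33\right) = -5 - 33 B$)
$\frac{y{\left(A{\left(-16,6 \right)} \right)}}{f{\left(N \right)}} = \frac{\left(-11\right)^{2}}{-5 - -1782} = \frac{121}{-5 + 1782} = \frac{121}{1777}$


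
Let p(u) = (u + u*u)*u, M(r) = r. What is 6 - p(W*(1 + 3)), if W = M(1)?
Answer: -74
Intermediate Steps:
W = 1
p(u) = u*(u + u²) (p(u) = (u + u²)*u = u*(u + u²))
6 - p(W*(1 + 3)) = 6 - (1*(1 + 3))²*(1 + 1*(1 + 3)) = 6 - (1*4)²*(1 + 1*4) = 6 - 4²*(1 + 4) = 6 - 16*5 = 6 - 1*80 = 6 - 80 = -74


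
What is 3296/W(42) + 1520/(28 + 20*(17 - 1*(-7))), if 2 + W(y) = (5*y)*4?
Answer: 368516/53213 ≈ 6.9253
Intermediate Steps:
W(y) = -2 + 20*y (W(y) = -2 + (5*y)*4 = -2 + 20*y)
3296/W(42) + 1520/(28 + 20*(17 - 1*(-7))) = 3296/(-2 + 20*42) + 1520/(28 + 20*(17 - 1*(-7))) = 3296/(-2 + 840) + 1520/(28 + 20*(17 + 7)) = 3296/838 + 1520/(28 + 20*24) = 3296*(1/838) + 1520/(28 + 480) = 1648/419 + 1520/508 = 1648/419 + 1520*(1/508) = 1648/419 + 380/127 = 368516/53213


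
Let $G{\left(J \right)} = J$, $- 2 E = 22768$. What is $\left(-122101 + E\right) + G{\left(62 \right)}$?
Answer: $-133423$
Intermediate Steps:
$E = -11384$ ($E = \left(- \frac{1}{2}\right) 22768 = -11384$)
$\left(-122101 + E\right) + G{\left(62 \right)} = \left(-122101 - 11384\right) + 62 = -133485 + 62 = -133423$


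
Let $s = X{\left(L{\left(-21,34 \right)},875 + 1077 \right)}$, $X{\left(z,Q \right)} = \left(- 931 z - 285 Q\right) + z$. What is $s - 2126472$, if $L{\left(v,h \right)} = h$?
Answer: $-2714412$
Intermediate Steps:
$X{\left(z,Q \right)} = - 930 z - 285 Q$
$s = -587940$ ($s = \left(-930\right) 34 - 285 \left(875 + 1077\right) = -31620 - 556320 = -587940$)
$s - 2126472 = -587940 - 2126472 = -2714412$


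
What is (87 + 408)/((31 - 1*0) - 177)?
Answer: -495/146 ≈ -3.3904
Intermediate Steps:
(87 + 408)/((31 - 1*0) - 177) = 495/((31 + 0) - 177) = 495/(31 - 177) = 495/(-146) = 495*(-1/146) = -495/146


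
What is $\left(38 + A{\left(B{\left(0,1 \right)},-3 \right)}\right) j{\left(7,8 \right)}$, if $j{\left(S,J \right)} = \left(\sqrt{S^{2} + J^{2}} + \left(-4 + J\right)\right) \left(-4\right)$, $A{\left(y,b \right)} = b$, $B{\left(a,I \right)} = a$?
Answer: $-560 - 140 \sqrt{113} \approx -2048.2$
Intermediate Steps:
$j{\left(S,J \right)} = 16 - 4 J - 4 \sqrt{J^{2} + S^{2}}$ ($j{\left(S,J \right)} = \left(\sqrt{J^{2} + S^{2}} + \left(-4 + J\right)\right) \left(-4\right) = \left(-4 + J + \sqrt{J^{2} + S^{2}}\right) \left(-4\right) = 16 - 4 J - 4 \sqrt{J^{2} + S^{2}}$)
$\left(38 + A{\left(B{\left(0,1 \right)},-3 \right)}\right) j{\left(7,8 \right)} = \left(38 - 3\right) \left(16 - 32 - 4 \sqrt{8^{2} + 7^{2}}\right) = 35 \left(16 - 32 - 4 \sqrt{64 + 49}\right) = 35 \left(16 - 32 - 4 \sqrt{113}\right) = 35 \left(-16 - 4 \sqrt{113}\right) = -560 - 140 \sqrt{113}$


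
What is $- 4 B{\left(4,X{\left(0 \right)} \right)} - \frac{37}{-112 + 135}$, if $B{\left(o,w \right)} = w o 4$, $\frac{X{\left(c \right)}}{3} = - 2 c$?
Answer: $- \frac{37}{23} \approx -1.6087$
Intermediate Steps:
$X{\left(c \right)} = - 6 c$ ($X{\left(c \right)} = 3 \left(- 2 c\right) = - 6 c$)
$B{\left(o,w \right)} = 4 o w$ ($B{\left(o,w \right)} = o w 4 = 4 o w$)
$- 4 B{\left(4,X{\left(0 \right)} \right)} - \frac{37}{-112 + 135} = - 4 \cdot 4 \cdot 4 \left(\left(-6\right) 0\right) - \frac{37}{-112 + 135} = - 4 \cdot 4 \cdot 4 \cdot 0 - \frac{37}{23} = \left(-4\right) 0 - \frac{37}{23} = 0 - \frac{37}{23} = - \frac{37}{23}$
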